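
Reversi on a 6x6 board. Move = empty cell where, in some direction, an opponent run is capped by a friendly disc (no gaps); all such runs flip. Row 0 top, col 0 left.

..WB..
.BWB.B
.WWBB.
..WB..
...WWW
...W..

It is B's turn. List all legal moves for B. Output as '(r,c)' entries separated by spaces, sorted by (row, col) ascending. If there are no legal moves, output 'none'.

Answer: (0,1) (2,0) (3,0) (3,1) (4,1) (5,5)

Derivation:
(0,1): flips 2 -> legal
(1,0): no bracket -> illegal
(2,0): flips 2 -> legal
(3,0): flips 2 -> legal
(3,1): flips 3 -> legal
(3,4): no bracket -> illegal
(3,5): no bracket -> illegal
(4,1): flips 1 -> legal
(4,2): no bracket -> illegal
(5,2): no bracket -> illegal
(5,4): no bracket -> illegal
(5,5): flips 1 -> legal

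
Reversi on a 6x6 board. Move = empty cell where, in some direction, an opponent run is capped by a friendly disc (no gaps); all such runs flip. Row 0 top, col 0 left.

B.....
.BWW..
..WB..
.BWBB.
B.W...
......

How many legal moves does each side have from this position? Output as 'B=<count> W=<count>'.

-- B to move --
(0,1): flips 1 -> legal
(0,2): no bracket -> illegal
(0,3): flips 1 -> legal
(0,4): flips 2 -> legal
(1,4): flips 2 -> legal
(2,1): flips 1 -> legal
(2,4): no bracket -> illegal
(4,1): flips 1 -> legal
(4,3): no bracket -> illegal
(5,1): flips 1 -> legal
(5,2): no bracket -> illegal
(5,3): flips 1 -> legal
B mobility = 8
-- W to move --
(0,1): no bracket -> illegal
(0,2): no bracket -> illegal
(1,0): flips 1 -> legal
(1,4): flips 1 -> legal
(2,0): flips 1 -> legal
(2,1): no bracket -> illegal
(2,4): flips 2 -> legal
(2,5): no bracket -> illegal
(3,0): flips 1 -> legal
(3,5): flips 2 -> legal
(4,1): no bracket -> illegal
(4,3): flips 2 -> legal
(4,4): flips 1 -> legal
(4,5): flips 2 -> legal
(5,0): no bracket -> illegal
(5,1): no bracket -> illegal
W mobility = 9

Answer: B=8 W=9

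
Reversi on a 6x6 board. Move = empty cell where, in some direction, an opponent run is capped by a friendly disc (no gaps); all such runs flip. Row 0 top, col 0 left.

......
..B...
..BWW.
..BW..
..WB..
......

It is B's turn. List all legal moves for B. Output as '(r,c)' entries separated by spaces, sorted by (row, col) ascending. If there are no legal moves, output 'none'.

(1,3): flips 2 -> legal
(1,4): flips 1 -> legal
(1,5): no bracket -> illegal
(2,5): flips 2 -> legal
(3,1): no bracket -> illegal
(3,4): flips 2 -> legal
(3,5): no bracket -> illegal
(4,1): flips 1 -> legal
(4,4): flips 1 -> legal
(5,1): no bracket -> illegal
(5,2): flips 1 -> legal
(5,3): no bracket -> illegal

Answer: (1,3) (1,4) (2,5) (3,4) (4,1) (4,4) (5,2)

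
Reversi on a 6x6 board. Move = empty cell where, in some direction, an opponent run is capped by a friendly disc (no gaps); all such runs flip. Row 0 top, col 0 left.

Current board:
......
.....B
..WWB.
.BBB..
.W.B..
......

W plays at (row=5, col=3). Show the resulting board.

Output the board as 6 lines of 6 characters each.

Answer: ......
.....B
..WWB.
.BBW..
.W.W..
...W..

Derivation:
Place W at (5,3); scan 8 dirs for brackets.
Dir NW: first cell '.' (not opp) -> no flip
Dir N: opp run (4,3) (3,3) capped by W -> flip
Dir NE: first cell '.' (not opp) -> no flip
Dir W: first cell '.' (not opp) -> no flip
Dir E: first cell '.' (not opp) -> no flip
Dir SW: edge -> no flip
Dir S: edge -> no flip
Dir SE: edge -> no flip
All flips: (3,3) (4,3)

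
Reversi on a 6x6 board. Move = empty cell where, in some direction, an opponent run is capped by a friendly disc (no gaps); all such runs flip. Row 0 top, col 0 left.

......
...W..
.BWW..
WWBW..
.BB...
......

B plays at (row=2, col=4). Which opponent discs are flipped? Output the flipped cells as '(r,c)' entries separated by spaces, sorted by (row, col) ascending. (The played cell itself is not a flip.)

Dir NW: opp run (1,3), next='.' -> no flip
Dir N: first cell '.' (not opp) -> no flip
Dir NE: first cell '.' (not opp) -> no flip
Dir W: opp run (2,3) (2,2) capped by B -> flip
Dir E: first cell '.' (not opp) -> no flip
Dir SW: opp run (3,3) capped by B -> flip
Dir S: first cell '.' (not opp) -> no flip
Dir SE: first cell '.' (not opp) -> no flip

Answer: (2,2) (2,3) (3,3)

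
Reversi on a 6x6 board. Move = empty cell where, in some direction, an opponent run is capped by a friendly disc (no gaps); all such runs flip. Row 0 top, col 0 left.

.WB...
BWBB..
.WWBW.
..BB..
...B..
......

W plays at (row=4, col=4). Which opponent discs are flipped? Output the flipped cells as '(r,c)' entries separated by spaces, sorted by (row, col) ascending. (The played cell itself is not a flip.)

Dir NW: opp run (3,3) capped by W -> flip
Dir N: first cell '.' (not opp) -> no flip
Dir NE: first cell '.' (not opp) -> no flip
Dir W: opp run (4,3), next='.' -> no flip
Dir E: first cell '.' (not opp) -> no flip
Dir SW: first cell '.' (not opp) -> no flip
Dir S: first cell '.' (not opp) -> no flip
Dir SE: first cell '.' (not opp) -> no flip

Answer: (3,3)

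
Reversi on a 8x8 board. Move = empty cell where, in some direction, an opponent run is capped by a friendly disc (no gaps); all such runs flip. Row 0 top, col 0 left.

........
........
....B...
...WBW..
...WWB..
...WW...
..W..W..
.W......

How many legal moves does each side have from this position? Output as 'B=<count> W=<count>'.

Answer: B=8 W=7

Derivation:
-- B to move --
(2,2): no bracket -> illegal
(2,3): no bracket -> illegal
(2,5): flips 1 -> legal
(2,6): no bracket -> illegal
(3,2): flips 1 -> legal
(3,6): flips 1 -> legal
(4,2): flips 3 -> legal
(4,6): flips 1 -> legal
(5,1): no bracket -> illegal
(5,2): flips 1 -> legal
(5,5): no bracket -> illegal
(5,6): no bracket -> illegal
(6,0): no bracket -> illegal
(6,1): no bracket -> illegal
(6,3): flips 1 -> legal
(6,4): flips 2 -> legal
(6,6): no bracket -> illegal
(7,0): no bracket -> illegal
(7,2): no bracket -> illegal
(7,3): no bracket -> illegal
(7,4): no bracket -> illegal
(7,5): no bracket -> illegal
(7,6): no bracket -> illegal
B mobility = 8
-- W to move --
(1,3): flips 1 -> legal
(1,4): flips 2 -> legal
(1,5): flips 1 -> legal
(2,3): no bracket -> illegal
(2,5): flips 1 -> legal
(3,6): flips 1 -> legal
(4,6): flips 1 -> legal
(5,5): flips 1 -> legal
(5,6): no bracket -> illegal
W mobility = 7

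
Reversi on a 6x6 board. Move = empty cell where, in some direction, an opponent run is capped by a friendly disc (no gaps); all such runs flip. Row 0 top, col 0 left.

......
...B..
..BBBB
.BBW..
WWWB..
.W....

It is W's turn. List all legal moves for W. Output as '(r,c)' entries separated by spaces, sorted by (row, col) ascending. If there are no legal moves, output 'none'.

Answer: (0,3) (0,4) (1,1) (1,2) (1,4) (1,5) (2,0) (2,1) (3,0) (4,4) (5,3)

Derivation:
(0,2): no bracket -> illegal
(0,3): flips 2 -> legal
(0,4): flips 3 -> legal
(1,1): flips 1 -> legal
(1,2): flips 2 -> legal
(1,4): flips 2 -> legal
(1,5): flips 1 -> legal
(2,0): flips 1 -> legal
(2,1): flips 1 -> legal
(3,0): flips 2 -> legal
(3,4): no bracket -> illegal
(3,5): no bracket -> illegal
(4,4): flips 1 -> legal
(5,2): no bracket -> illegal
(5,3): flips 1 -> legal
(5,4): no bracket -> illegal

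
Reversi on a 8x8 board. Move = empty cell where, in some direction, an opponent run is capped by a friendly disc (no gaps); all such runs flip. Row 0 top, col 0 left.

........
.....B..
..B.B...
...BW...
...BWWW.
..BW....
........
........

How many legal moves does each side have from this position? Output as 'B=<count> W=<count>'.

-- B to move --
(2,3): no bracket -> illegal
(2,5): flips 1 -> legal
(3,5): flips 1 -> legal
(3,6): no bracket -> illegal
(3,7): no bracket -> illegal
(4,2): no bracket -> illegal
(4,7): flips 3 -> legal
(5,4): flips 3 -> legal
(5,5): flips 1 -> legal
(5,6): no bracket -> illegal
(5,7): no bracket -> illegal
(6,2): no bracket -> illegal
(6,3): flips 1 -> legal
(6,4): no bracket -> illegal
B mobility = 6
-- W to move --
(0,4): no bracket -> illegal
(0,5): no bracket -> illegal
(0,6): no bracket -> illegal
(1,1): flips 2 -> legal
(1,2): no bracket -> illegal
(1,3): no bracket -> illegal
(1,4): flips 1 -> legal
(1,6): no bracket -> illegal
(2,1): no bracket -> illegal
(2,3): flips 2 -> legal
(2,5): no bracket -> illegal
(2,6): no bracket -> illegal
(3,1): no bracket -> illegal
(3,2): flips 1 -> legal
(3,5): no bracket -> illegal
(4,1): no bracket -> illegal
(4,2): flips 1 -> legal
(5,1): flips 1 -> legal
(5,4): no bracket -> illegal
(6,1): flips 2 -> legal
(6,2): no bracket -> illegal
(6,3): no bracket -> illegal
W mobility = 7

Answer: B=6 W=7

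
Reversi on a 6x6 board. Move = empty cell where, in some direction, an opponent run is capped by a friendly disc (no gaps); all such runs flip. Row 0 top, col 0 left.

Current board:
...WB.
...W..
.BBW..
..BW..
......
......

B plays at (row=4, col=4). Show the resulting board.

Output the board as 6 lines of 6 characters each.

Answer: ...WB.
...W..
.BBW..
..BB..
....B.
......

Derivation:
Place B at (4,4); scan 8 dirs for brackets.
Dir NW: opp run (3,3) capped by B -> flip
Dir N: first cell '.' (not opp) -> no flip
Dir NE: first cell '.' (not opp) -> no flip
Dir W: first cell '.' (not opp) -> no flip
Dir E: first cell '.' (not opp) -> no flip
Dir SW: first cell '.' (not opp) -> no flip
Dir S: first cell '.' (not opp) -> no flip
Dir SE: first cell '.' (not opp) -> no flip
All flips: (3,3)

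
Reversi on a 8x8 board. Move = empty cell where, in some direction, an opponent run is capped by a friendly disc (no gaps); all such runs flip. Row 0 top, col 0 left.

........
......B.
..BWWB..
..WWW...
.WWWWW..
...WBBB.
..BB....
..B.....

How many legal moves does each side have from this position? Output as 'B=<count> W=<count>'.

-- B to move --
(1,2): flips 3 -> legal
(1,3): flips 4 -> legal
(1,4): flips 3 -> legal
(1,5): no bracket -> illegal
(2,1): flips 2 -> legal
(3,0): no bracket -> illegal
(3,1): no bracket -> illegal
(3,5): flips 3 -> legal
(3,6): flips 1 -> legal
(4,0): no bracket -> illegal
(4,6): no bracket -> illegal
(5,0): no bracket -> illegal
(5,1): no bracket -> illegal
(5,2): flips 5 -> legal
(6,4): no bracket -> illegal
B mobility = 7
-- W to move --
(0,5): no bracket -> illegal
(0,6): no bracket -> illegal
(0,7): flips 2 -> legal
(1,1): flips 1 -> legal
(1,2): flips 1 -> legal
(1,3): no bracket -> illegal
(1,4): no bracket -> illegal
(1,5): no bracket -> illegal
(1,7): no bracket -> illegal
(2,1): flips 1 -> legal
(2,6): flips 1 -> legal
(2,7): no bracket -> illegal
(3,1): no bracket -> illegal
(3,5): no bracket -> illegal
(3,6): no bracket -> illegal
(4,6): no bracket -> illegal
(4,7): no bracket -> illegal
(5,1): no bracket -> illegal
(5,2): no bracket -> illegal
(5,7): flips 3 -> legal
(6,1): no bracket -> illegal
(6,4): flips 1 -> legal
(6,5): flips 2 -> legal
(6,6): flips 1 -> legal
(6,7): flips 1 -> legal
(7,1): flips 1 -> legal
(7,3): flips 1 -> legal
(7,4): no bracket -> illegal
W mobility = 12

Answer: B=7 W=12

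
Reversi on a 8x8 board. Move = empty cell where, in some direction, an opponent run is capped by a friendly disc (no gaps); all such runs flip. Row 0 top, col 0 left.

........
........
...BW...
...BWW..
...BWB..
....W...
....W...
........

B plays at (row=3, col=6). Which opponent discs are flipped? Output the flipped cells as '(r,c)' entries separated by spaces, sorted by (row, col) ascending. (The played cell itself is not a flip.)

Dir NW: first cell '.' (not opp) -> no flip
Dir N: first cell '.' (not opp) -> no flip
Dir NE: first cell '.' (not opp) -> no flip
Dir W: opp run (3,5) (3,4) capped by B -> flip
Dir E: first cell '.' (not opp) -> no flip
Dir SW: first cell 'B' (not opp) -> no flip
Dir S: first cell '.' (not opp) -> no flip
Dir SE: first cell '.' (not opp) -> no flip

Answer: (3,4) (3,5)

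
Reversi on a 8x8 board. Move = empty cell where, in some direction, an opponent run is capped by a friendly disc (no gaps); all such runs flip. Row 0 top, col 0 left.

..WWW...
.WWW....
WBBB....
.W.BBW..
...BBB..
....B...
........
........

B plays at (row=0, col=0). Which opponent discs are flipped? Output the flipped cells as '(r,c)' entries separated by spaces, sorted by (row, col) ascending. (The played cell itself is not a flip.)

Dir NW: edge -> no flip
Dir N: edge -> no flip
Dir NE: edge -> no flip
Dir W: edge -> no flip
Dir E: first cell '.' (not opp) -> no flip
Dir SW: edge -> no flip
Dir S: first cell '.' (not opp) -> no flip
Dir SE: opp run (1,1) capped by B -> flip

Answer: (1,1)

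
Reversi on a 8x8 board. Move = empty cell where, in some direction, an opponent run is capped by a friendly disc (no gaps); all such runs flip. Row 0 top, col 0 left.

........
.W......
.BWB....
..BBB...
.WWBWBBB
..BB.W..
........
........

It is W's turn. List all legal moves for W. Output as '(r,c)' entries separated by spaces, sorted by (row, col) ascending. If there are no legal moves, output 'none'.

(1,0): no bracket -> illegal
(1,2): no bracket -> illegal
(1,3): no bracket -> illegal
(1,4): flips 2 -> legal
(2,0): flips 1 -> legal
(2,4): flips 3 -> legal
(2,5): no bracket -> illegal
(3,0): no bracket -> illegal
(3,1): flips 1 -> legal
(3,5): flips 1 -> legal
(3,6): no bracket -> illegal
(3,7): flips 1 -> legal
(5,1): no bracket -> illegal
(5,4): no bracket -> illegal
(5,6): no bracket -> illegal
(5,7): no bracket -> illegal
(6,1): no bracket -> illegal
(6,2): flips 2 -> legal
(6,3): flips 1 -> legal
(6,4): flips 1 -> legal

Answer: (1,4) (2,0) (2,4) (3,1) (3,5) (3,7) (6,2) (6,3) (6,4)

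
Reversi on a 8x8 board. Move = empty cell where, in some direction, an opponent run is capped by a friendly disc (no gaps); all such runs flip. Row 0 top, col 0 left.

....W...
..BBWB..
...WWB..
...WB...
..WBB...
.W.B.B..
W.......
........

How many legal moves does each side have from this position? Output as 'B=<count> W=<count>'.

Answer: B=6 W=15

Derivation:
-- B to move --
(0,3): flips 1 -> legal
(0,5): no bracket -> illegal
(2,2): flips 3 -> legal
(3,1): flips 1 -> legal
(3,2): flips 1 -> legal
(3,5): flips 1 -> legal
(4,0): no bracket -> illegal
(4,1): flips 1 -> legal
(5,0): no bracket -> illegal
(5,2): no bracket -> illegal
(6,1): no bracket -> illegal
(6,2): no bracket -> illegal
(7,0): no bracket -> illegal
(7,1): no bracket -> illegal
B mobility = 6
-- W to move --
(0,1): flips 1 -> legal
(0,2): flips 1 -> legal
(0,3): flips 1 -> legal
(0,5): no bracket -> illegal
(0,6): flips 1 -> legal
(1,1): flips 2 -> legal
(1,6): flips 1 -> legal
(2,1): no bracket -> illegal
(2,2): flips 1 -> legal
(2,6): flips 2 -> legal
(3,2): no bracket -> illegal
(3,5): flips 1 -> legal
(3,6): flips 1 -> legal
(4,5): flips 3 -> legal
(4,6): no bracket -> illegal
(5,2): no bracket -> illegal
(5,4): flips 2 -> legal
(5,6): no bracket -> illegal
(6,2): no bracket -> illegal
(6,3): flips 2 -> legal
(6,4): flips 1 -> legal
(6,5): no bracket -> illegal
(6,6): flips 2 -> legal
W mobility = 15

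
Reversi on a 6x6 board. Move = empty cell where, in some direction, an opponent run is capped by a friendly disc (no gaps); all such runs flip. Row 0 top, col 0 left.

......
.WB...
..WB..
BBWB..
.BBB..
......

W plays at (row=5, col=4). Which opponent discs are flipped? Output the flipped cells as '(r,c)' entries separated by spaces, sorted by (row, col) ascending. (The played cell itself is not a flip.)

Dir NW: opp run (4,3) capped by W -> flip
Dir N: first cell '.' (not opp) -> no flip
Dir NE: first cell '.' (not opp) -> no flip
Dir W: first cell '.' (not opp) -> no flip
Dir E: first cell '.' (not opp) -> no flip
Dir SW: edge -> no flip
Dir S: edge -> no flip
Dir SE: edge -> no flip

Answer: (4,3)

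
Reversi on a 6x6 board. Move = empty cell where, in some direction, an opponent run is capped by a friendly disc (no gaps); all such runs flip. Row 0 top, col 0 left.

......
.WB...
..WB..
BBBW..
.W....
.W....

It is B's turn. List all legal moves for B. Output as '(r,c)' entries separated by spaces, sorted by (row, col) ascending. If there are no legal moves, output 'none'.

Answer: (1,0) (1,3) (2,1) (3,4) (4,3) (5,0) (5,2)

Derivation:
(0,0): no bracket -> illegal
(0,1): no bracket -> illegal
(0,2): no bracket -> illegal
(1,0): flips 1 -> legal
(1,3): flips 1 -> legal
(2,0): no bracket -> illegal
(2,1): flips 1 -> legal
(2,4): no bracket -> illegal
(3,4): flips 1 -> legal
(4,0): no bracket -> illegal
(4,2): no bracket -> illegal
(4,3): flips 1 -> legal
(4,4): no bracket -> illegal
(5,0): flips 1 -> legal
(5,2): flips 1 -> legal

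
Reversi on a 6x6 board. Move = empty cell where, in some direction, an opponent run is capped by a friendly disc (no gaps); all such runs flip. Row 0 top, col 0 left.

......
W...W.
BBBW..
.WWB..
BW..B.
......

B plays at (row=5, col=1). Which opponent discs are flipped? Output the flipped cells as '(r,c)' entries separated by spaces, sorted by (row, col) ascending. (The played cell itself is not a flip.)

Answer: (3,1) (4,1)

Derivation:
Dir NW: first cell 'B' (not opp) -> no flip
Dir N: opp run (4,1) (3,1) capped by B -> flip
Dir NE: first cell '.' (not opp) -> no flip
Dir W: first cell '.' (not opp) -> no flip
Dir E: first cell '.' (not opp) -> no flip
Dir SW: edge -> no flip
Dir S: edge -> no flip
Dir SE: edge -> no flip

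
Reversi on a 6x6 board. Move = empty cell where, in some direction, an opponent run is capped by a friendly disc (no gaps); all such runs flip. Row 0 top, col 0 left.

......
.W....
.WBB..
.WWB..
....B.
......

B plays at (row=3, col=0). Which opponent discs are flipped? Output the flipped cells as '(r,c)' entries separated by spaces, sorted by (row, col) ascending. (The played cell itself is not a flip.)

Answer: (3,1) (3,2)

Derivation:
Dir NW: edge -> no flip
Dir N: first cell '.' (not opp) -> no flip
Dir NE: opp run (2,1), next='.' -> no flip
Dir W: edge -> no flip
Dir E: opp run (3,1) (3,2) capped by B -> flip
Dir SW: edge -> no flip
Dir S: first cell '.' (not opp) -> no flip
Dir SE: first cell '.' (not opp) -> no flip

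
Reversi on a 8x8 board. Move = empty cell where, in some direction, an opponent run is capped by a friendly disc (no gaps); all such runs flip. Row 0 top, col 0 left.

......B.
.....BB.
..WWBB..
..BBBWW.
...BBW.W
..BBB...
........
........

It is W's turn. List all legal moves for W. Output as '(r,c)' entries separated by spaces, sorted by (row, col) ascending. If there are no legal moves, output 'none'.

Answer: (0,5) (1,3) (1,4) (2,6) (3,1) (4,1) (4,2) (5,5) (6,2) (6,3)

Derivation:
(0,4): no bracket -> illegal
(0,5): flips 2 -> legal
(0,7): no bracket -> illegal
(1,3): flips 1 -> legal
(1,4): flips 1 -> legal
(1,7): no bracket -> illegal
(2,1): no bracket -> illegal
(2,6): flips 2 -> legal
(2,7): no bracket -> illegal
(3,1): flips 3 -> legal
(4,1): flips 1 -> legal
(4,2): flips 3 -> legal
(5,1): no bracket -> illegal
(5,5): flips 2 -> legal
(6,1): no bracket -> illegal
(6,2): flips 2 -> legal
(6,3): flips 4 -> legal
(6,4): no bracket -> illegal
(6,5): no bracket -> illegal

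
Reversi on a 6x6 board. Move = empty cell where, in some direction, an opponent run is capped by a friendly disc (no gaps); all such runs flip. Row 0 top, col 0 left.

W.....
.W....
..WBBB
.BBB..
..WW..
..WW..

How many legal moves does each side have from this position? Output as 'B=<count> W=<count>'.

Answer: B=5 W=6

Derivation:
-- B to move --
(0,1): no bracket -> illegal
(0,2): no bracket -> illegal
(1,0): no bracket -> illegal
(1,2): flips 1 -> legal
(1,3): flips 1 -> legal
(2,0): no bracket -> illegal
(2,1): flips 1 -> legal
(3,4): no bracket -> illegal
(4,1): no bracket -> illegal
(4,4): no bracket -> illegal
(5,1): flips 1 -> legal
(5,4): flips 1 -> legal
B mobility = 5
-- W to move --
(1,2): no bracket -> illegal
(1,3): flips 2 -> legal
(1,4): no bracket -> illegal
(1,5): flips 2 -> legal
(2,0): flips 1 -> legal
(2,1): flips 1 -> legal
(3,0): no bracket -> illegal
(3,4): no bracket -> illegal
(3,5): no bracket -> illegal
(4,0): flips 1 -> legal
(4,1): no bracket -> illegal
(4,4): flips 1 -> legal
W mobility = 6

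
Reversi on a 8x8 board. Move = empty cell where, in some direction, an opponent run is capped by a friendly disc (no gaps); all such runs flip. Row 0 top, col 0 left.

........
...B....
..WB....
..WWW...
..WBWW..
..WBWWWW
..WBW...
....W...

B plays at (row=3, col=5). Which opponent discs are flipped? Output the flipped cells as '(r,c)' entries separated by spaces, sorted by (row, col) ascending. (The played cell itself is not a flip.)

Dir NW: first cell '.' (not opp) -> no flip
Dir N: first cell '.' (not opp) -> no flip
Dir NE: first cell '.' (not opp) -> no flip
Dir W: opp run (3,4) (3,3) (3,2), next='.' -> no flip
Dir E: first cell '.' (not opp) -> no flip
Dir SW: opp run (4,4) capped by B -> flip
Dir S: opp run (4,5) (5,5), next='.' -> no flip
Dir SE: first cell '.' (not opp) -> no flip

Answer: (4,4)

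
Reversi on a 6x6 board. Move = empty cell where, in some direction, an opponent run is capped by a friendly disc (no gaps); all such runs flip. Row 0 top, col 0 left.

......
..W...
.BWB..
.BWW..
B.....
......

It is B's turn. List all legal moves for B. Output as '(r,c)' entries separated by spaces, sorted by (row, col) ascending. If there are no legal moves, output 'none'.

(0,1): flips 1 -> legal
(0,2): no bracket -> illegal
(0,3): flips 1 -> legal
(1,1): no bracket -> illegal
(1,3): flips 1 -> legal
(2,4): no bracket -> illegal
(3,4): flips 2 -> legal
(4,1): flips 1 -> legal
(4,2): no bracket -> illegal
(4,3): flips 2 -> legal
(4,4): no bracket -> illegal

Answer: (0,1) (0,3) (1,3) (3,4) (4,1) (4,3)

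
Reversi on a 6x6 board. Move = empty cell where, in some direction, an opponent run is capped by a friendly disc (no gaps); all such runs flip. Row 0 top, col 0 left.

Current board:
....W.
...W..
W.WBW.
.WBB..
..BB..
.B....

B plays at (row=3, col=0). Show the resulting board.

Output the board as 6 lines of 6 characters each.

Answer: ....W.
...W..
W.WBW.
BBBB..
..BB..
.B....

Derivation:
Place B at (3,0); scan 8 dirs for brackets.
Dir NW: edge -> no flip
Dir N: opp run (2,0), next='.' -> no flip
Dir NE: first cell '.' (not opp) -> no flip
Dir W: edge -> no flip
Dir E: opp run (3,1) capped by B -> flip
Dir SW: edge -> no flip
Dir S: first cell '.' (not opp) -> no flip
Dir SE: first cell '.' (not opp) -> no flip
All flips: (3,1)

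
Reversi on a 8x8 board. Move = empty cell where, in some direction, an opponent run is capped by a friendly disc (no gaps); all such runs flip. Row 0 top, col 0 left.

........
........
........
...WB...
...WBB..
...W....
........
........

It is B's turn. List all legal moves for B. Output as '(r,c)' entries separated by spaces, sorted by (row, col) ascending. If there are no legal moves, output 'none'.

Answer: (2,2) (3,2) (4,2) (5,2) (6,2)

Derivation:
(2,2): flips 1 -> legal
(2,3): no bracket -> illegal
(2,4): no bracket -> illegal
(3,2): flips 1 -> legal
(4,2): flips 1 -> legal
(5,2): flips 1 -> legal
(5,4): no bracket -> illegal
(6,2): flips 1 -> legal
(6,3): no bracket -> illegal
(6,4): no bracket -> illegal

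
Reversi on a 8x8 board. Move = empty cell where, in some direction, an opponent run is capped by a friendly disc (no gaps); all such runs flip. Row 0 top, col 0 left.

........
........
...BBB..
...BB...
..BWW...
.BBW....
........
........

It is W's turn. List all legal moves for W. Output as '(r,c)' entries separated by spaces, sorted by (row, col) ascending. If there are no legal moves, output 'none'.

Answer: (1,3) (1,4) (1,6) (2,2) (3,1) (4,1) (5,0) (6,1)

Derivation:
(1,2): no bracket -> illegal
(1,3): flips 2 -> legal
(1,4): flips 2 -> legal
(1,5): no bracket -> illegal
(1,6): flips 2 -> legal
(2,2): flips 1 -> legal
(2,6): no bracket -> illegal
(3,1): flips 1 -> legal
(3,2): no bracket -> illegal
(3,5): no bracket -> illegal
(3,6): no bracket -> illegal
(4,0): no bracket -> illegal
(4,1): flips 1 -> legal
(4,5): no bracket -> illegal
(5,0): flips 2 -> legal
(6,0): no bracket -> illegal
(6,1): flips 1 -> legal
(6,2): no bracket -> illegal
(6,3): no bracket -> illegal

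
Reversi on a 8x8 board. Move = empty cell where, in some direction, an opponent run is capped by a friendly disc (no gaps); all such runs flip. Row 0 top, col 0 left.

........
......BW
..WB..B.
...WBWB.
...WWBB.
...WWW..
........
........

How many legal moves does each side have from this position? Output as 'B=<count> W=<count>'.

Answer: B=10 W=8

Derivation:
-- B to move --
(0,6): no bracket -> illegal
(0,7): no bracket -> illegal
(1,1): no bracket -> illegal
(1,2): no bracket -> illegal
(1,3): no bracket -> illegal
(2,1): flips 1 -> legal
(2,4): flips 1 -> legal
(2,5): flips 1 -> legal
(2,7): no bracket -> illegal
(3,1): no bracket -> illegal
(3,2): flips 1 -> legal
(4,2): flips 2 -> legal
(5,2): flips 1 -> legal
(5,6): no bracket -> illegal
(6,2): flips 3 -> legal
(6,3): flips 4 -> legal
(6,4): flips 3 -> legal
(6,5): flips 1 -> legal
(6,6): no bracket -> illegal
B mobility = 10
-- W to move --
(0,5): no bracket -> illegal
(0,6): no bracket -> illegal
(0,7): no bracket -> illegal
(1,2): no bracket -> illegal
(1,3): flips 1 -> legal
(1,4): no bracket -> illegal
(1,5): flips 1 -> legal
(2,4): flips 2 -> legal
(2,5): flips 1 -> legal
(2,7): flips 2 -> legal
(3,2): no bracket -> illegal
(3,7): flips 2 -> legal
(4,7): flips 2 -> legal
(5,6): no bracket -> illegal
(5,7): flips 1 -> legal
W mobility = 8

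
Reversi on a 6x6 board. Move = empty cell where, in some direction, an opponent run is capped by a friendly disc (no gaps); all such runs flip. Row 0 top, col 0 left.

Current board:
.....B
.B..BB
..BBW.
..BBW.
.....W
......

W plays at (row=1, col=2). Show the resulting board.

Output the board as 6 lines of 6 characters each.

Place W at (1,2); scan 8 dirs for brackets.
Dir NW: first cell '.' (not opp) -> no flip
Dir N: first cell '.' (not opp) -> no flip
Dir NE: first cell '.' (not opp) -> no flip
Dir W: opp run (1,1), next='.' -> no flip
Dir E: first cell '.' (not opp) -> no flip
Dir SW: first cell '.' (not opp) -> no flip
Dir S: opp run (2,2) (3,2), next='.' -> no flip
Dir SE: opp run (2,3) capped by W -> flip
All flips: (2,3)

Answer: .....B
.BW.BB
..BWW.
..BBW.
.....W
......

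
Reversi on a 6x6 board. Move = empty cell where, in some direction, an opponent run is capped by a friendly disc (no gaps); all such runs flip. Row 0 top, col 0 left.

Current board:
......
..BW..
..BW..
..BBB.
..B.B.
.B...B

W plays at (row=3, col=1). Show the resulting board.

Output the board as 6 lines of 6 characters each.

Place W at (3,1); scan 8 dirs for brackets.
Dir NW: first cell '.' (not opp) -> no flip
Dir N: first cell '.' (not opp) -> no flip
Dir NE: opp run (2,2) capped by W -> flip
Dir W: first cell '.' (not opp) -> no flip
Dir E: opp run (3,2) (3,3) (3,4), next='.' -> no flip
Dir SW: first cell '.' (not opp) -> no flip
Dir S: first cell '.' (not opp) -> no flip
Dir SE: opp run (4,2), next='.' -> no flip
All flips: (2,2)

Answer: ......
..BW..
..WW..
.WBBB.
..B.B.
.B...B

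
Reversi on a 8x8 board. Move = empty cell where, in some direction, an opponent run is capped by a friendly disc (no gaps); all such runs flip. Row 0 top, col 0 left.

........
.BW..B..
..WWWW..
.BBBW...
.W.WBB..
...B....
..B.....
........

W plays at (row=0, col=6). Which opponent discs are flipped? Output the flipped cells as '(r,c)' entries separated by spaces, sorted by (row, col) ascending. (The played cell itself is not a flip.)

Answer: (1,5)

Derivation:
Dir NW: edge -> no flip
Dir N: edge -> no flip
Dir NE: edge -> no flip
Dir W: first cell '.' (not opp) -> no flip
Dir E: first cell '.' (not opp) -> no flip
Dir SW: opp run (1,5) capped by W -> flip
Dir S: first cell '.' (not opp) -> no flip
Dir SE: first cell '.' (not opp) -> no flip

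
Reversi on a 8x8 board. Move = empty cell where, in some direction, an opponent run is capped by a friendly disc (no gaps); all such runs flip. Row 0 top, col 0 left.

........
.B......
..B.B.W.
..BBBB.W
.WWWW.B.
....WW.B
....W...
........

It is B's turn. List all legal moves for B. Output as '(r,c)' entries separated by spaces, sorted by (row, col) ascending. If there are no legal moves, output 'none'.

(1,5): no bracket -> illegal
(1,6): no bracket -> illegal
(1,7): flips 1 -> legal
(2,5): no bracket -> illegal
(2,7): no bracket -> illegal
(3,0): no bracket -> illegal
(3,1): no bracket -> illegal
(3,6): no bracket -> illegal
(4,0): no bracket -> illegal
(4,5): no bracket -> illegal
(4,7): no bracket -> illegal
(5,0): flips 1 -> legal
(5,1): flips 1 -> legal
(5,2): flips 2 -> legal
(5,3): flips 2 -> legal
(5,6): no bracket -> illegal
(6,3): no bracket -> illegal
(6,5): flips 2 -> legal
(6,6): flips 2 -> legal
(7,3): flips 2 -> legal
(7,4): flips 3 -> legal
(7,5): no bracket -> illegal

Answer: (1,7) (5,0) (5,1) (5,2) (5,3) (6,5) (6,6) (7,3) (7,4)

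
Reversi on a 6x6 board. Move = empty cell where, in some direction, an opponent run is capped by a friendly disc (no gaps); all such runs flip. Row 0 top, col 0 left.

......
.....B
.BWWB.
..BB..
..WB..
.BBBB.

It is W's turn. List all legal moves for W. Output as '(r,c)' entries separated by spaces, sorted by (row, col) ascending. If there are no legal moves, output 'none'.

Answer: (2,0) (2,5) (4,1) (4,4)

Derivation:
(0,4): no bracket -> illegal
(0,5): no bracket -> illegal
(1,0): no bracket -> illegal
(1,1): no bracket -> illegal
(1,2): no bracket -> illegal
(1,3): no bracket -> illegal
(1,4): no bracket -> illegal
(2,0): flips 1 -> legal
(2,5): flips 1 -> legal
(3,0): no bracket -> illegal
(3,1): no bracket -> illegal
(3,4): no bracket -> illegal
(3,5): no bracket -> illegal
(4,0): no bracket -> illegal
(4,1): flips 1 -> legal
(4,4): flips 2 -> legal
(4,5): no bracket -> illegal
(5,0): no bracket -> illegal
(5,5): no bracket -> illegal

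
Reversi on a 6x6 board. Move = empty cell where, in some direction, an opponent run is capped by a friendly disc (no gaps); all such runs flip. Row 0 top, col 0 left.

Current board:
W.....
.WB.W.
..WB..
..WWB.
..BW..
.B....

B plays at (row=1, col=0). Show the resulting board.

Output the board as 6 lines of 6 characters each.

Answer: W.....
BBB.W.
..WB..
..WWB.
..BW..
.B....

Derivation:
Place B at (1,0); scan 8 dirs for brackets.
Dir NW: edge -> no flip
Dir N: opp run (0,0), next=edge -> no flip
Dir NE: first cell '.' (not opp) -> no flip
Dir W: edge -> no flip
Dir E: opp run (1,1) capped by B -> flip
Dir SW: edge -> no flip
Dir S: first cell '.' (not opp) -> no flip
Dir SE: first cell '.' (not opp) -> no flip
All flips: (1,1)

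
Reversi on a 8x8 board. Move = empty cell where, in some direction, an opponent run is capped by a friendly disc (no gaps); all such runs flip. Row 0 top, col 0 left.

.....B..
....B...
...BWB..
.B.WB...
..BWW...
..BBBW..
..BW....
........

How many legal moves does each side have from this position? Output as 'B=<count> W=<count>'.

-- B to move --
(1,3): no bracket -> illegal
(1,5): flips 2 -> legal
(2,2): no bracket -> illegal
(3,2): flips 2 -> legal
(3,5): flips 1 -> legal
(4,5): flips 2 -> legal
(4,6): no bracket -> illegal
(5,6): flips 1 -> legal
(6,4): flips 1 -> legal
(6,5): no bracket -> illegal
(6,6): no bracket -> illegal
(7,2): flips 1 -> legal
(7,3): flips 1 -> legal
(7,4): flips 1 -> legal
B mobility = 9
-- W to move --
(0,3): no bracket -> illegal
(0,4): flips 1 -> legal
(0,6): no bracket -> illegal
(1,2): no bracket -> illegal
(1,3): flips 1 -> legal
(1,5): no bracket -> illegal
(1,6): flips 2 -> legal
(2,0): no bracket -> illegal
(2,1): no bracket -> illegal
(2,2): flips 1 -> legal
(2,6): flips 1 -> legal
(3,0): no bracket -> illegal
(3,2): no bracket -> illegal
(3,5): flips 1 -> legal
(3,6): no bracket -> illegal
(4,0): no bracket -> illegal
(4,1): flips 2 -> legal
(4,5): flips 1 -> legal
(5,1): flips 4 -> legal
(6,1): flips 2 -> legal
(6,4): flips 1 -> legal
(6,5): flips 1 -> legal
(7,1): flips 2 -> legal
(7,2): no bracket -> illegal
(7,3): no bracket -> illegal
W mobility = 13

Answer: B=9 W=13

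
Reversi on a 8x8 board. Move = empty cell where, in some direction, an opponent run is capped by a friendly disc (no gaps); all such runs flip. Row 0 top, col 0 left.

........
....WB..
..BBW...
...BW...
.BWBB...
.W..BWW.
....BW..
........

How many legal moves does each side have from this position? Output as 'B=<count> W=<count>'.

-- B to move --
(0,3): no bracket -> illegal
(0,4): flips 3 -> legal
(0,5): flips 1 -> legal
(1,3): flips 1 -> legal
(2,5): flips 2 -> legal
(3,1): no bracket -> illegal
(3,2): no bracket -> illegal
(3,5): flips 1 -> legal
(4,0): no bracket -> illegal
(4,5): flips 1 -> legal
(4,6): flips 1 -> legal
(4,7): no bracket -> illegal
(5,0): no bracket -> illegal
(5,2): no bracket -> illegal
(5,3): no bracket -> illegal
(5,7): flips 2 -> legal
(6,0): flips 2 -> legal
(6,1): flips 1 -> legal
(6,2): no bracket -> illegal
(6,6): flips 2 -> legal
(6,7): no bracket -> illegal
(7,4): no bracket -> illegal
(7,5): no bracket -> illegal
(7,6): flips 1 -> legal
B mobility = 12
-- W to move --
(0,4): no bracket -> illegal
(0,5): no bracket -> illegal
(0,6): flips 1 -> legal
(1,1): flips 3 -> legal
(1,2): flips 1 -> legal
(1,3): no bracket -> illegal
(1,6): flips 1 -> legal
(2,1): flips 2 -> legal
(2,5): no bracket -> illegal
(2,6): no bracket -> illegal
(3,0): no bracket -> illegal
(3,1): flips 1 -> legal
(3,2): flips 4 -> legal
(3,5): no bracket -> illegal
(4,0): flips 1 -> legal
(4,5): flips 2 -> legal
(5,0): no bracket -> illegal
(5,2): flips 1 -> legal
(5,3): flips 1 -> legal
(6,3): flips 1 -> legal
(7,3): flips 1 -> legal
(7,4): flips 3 -> legal
(7,5): no bracket -> illegal
W mobility = 14

Answer: B=12 W=14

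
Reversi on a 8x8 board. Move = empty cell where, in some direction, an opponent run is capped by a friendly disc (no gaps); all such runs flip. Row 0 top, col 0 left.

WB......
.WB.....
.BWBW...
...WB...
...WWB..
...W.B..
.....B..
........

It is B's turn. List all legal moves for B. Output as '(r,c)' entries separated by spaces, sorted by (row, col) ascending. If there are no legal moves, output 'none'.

Answer: (1,0) (1,4) (2,5) (3,2) (4,2) (5,2) (5,4) (6,3)

Derivation:
(0,2): no bracket -> illegal
(1,0): flips 1 -> legal
(1,3): no bracket -> illegal
(1,4): flips 1 -> legal
(1,5): no bracket -> illegal
(2,0): no bracket -> illegal
(2,5): flips 1 -> legal
(3,1): no bracket -> illegal
(3,2): flips 2 -> legal
(3,5): no bracket -> illegal
(4,2): flips 2 -> legal
(5,2): flips 1 -> legal
(5,4): flips 1 -> legal
(6,2): no bracket -> illegal
(6,3): flips 3 -> legal
(6,4): no bracket -> illegal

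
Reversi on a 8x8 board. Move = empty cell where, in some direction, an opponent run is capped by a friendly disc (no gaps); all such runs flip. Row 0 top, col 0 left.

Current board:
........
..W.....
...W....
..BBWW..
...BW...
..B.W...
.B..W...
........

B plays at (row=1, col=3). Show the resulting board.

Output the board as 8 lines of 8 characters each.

Place B at (1,3); scan 8 dirs for brackets.
Dir NW: first cell '.' (not opp) -> no flip
Dir N: first cell '.' (not opp) -> no flip
Dir NE: first cell '.' (not opp) -> no flip
Dir W: opp run (1,2), next='.' -> no flip
Dir E: first cell '.' (not opp) -> no flip
Dir SW: first cell '.' (not opp) -> no flip
Dir S: opp run (2,3) capped by B -> flip
Dir SE: first cell '.' (not opp) -> no flip
All flips: (2,3)

Answer: ........
..WB....
...B....
..BBWW..
...BW...
..B.W...
.B..W...
........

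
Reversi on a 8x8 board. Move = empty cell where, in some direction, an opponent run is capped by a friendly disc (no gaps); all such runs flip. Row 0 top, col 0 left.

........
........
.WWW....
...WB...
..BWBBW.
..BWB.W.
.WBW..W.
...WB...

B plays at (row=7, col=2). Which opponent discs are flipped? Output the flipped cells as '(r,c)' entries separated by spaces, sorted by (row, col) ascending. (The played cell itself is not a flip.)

Answer: (6,3) (7,3)

Derivation:
Dir NW: opp run (6,1), next='.' -> no flip
Dir N: first cell 'B' (not opp) -> no flip
Dir NE: opp run (6,3) capped by B -> flip
Dir W: first cell '.' (not opp) -> no flip
Dir E: opp run (7,3) capped by B -> flip
Dir SW: edge -> no flip
Dir S: edge -> no flip
Dir SE: edge -> no flip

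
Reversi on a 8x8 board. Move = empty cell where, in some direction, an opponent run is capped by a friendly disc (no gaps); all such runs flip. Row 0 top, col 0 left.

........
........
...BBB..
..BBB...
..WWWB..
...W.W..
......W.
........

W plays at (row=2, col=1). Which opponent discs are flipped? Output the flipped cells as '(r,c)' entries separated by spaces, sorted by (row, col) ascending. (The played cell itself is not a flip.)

Dir NW: first cell '.' (not opp) -> no flip
Dir N: first cell '.' (not opp) -> no flip
Dir NE: first cell '.' (not opp) -> no flip
Dir W: first cell '.' (not opp) -> no flip
Dir E: first cell '.' (not opp) -> no flip
Dir SW: first cell '.' (not opp) -> no flip
Dir S: first cell '.' (not opp) -> no flip
Dir SE: opp run (3,2) capped by W -> flip

Answer: (3,2)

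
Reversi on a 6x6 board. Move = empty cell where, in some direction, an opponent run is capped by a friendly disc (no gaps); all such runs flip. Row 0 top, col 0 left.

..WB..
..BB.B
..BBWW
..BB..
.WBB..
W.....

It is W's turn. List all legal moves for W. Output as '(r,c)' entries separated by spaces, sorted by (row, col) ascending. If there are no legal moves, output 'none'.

Answer: (0,4) (0,5) (1,4) (2,1) (4,4) (5,1) (5,2)

Derivation:
(0,1): no bracket -> illegal
(0,4): flips 1 -> legal
(0,5): flips 1 -> legal
(1,1): no bracket -> illegal
(1,4): flips 2 -> legal
(2,1): flips 2 -> legal
(3,1): no bracket -> illegal
(3,4): no bracket -> illegal
(4,4): flips 2 -> legal
(5,1): flips 2 -> legal
(5,2): flips 4 -> legal
(5,3): no bracket -> illegal
(5,4): no bracket -> illegal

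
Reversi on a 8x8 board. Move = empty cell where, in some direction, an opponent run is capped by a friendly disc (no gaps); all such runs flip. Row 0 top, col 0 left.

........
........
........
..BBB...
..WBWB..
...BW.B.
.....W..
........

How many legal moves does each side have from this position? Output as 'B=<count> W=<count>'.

-- B to move --
(3,1): flips 1 -> legal
(3,5): flips 1 -> legal
(4,1): flips 1 -> legal
(5,1): flips 1 -> legal
(5,2): flips 1 -> legal
(5,5): flips 2 -> legal
(6,3): flips 1 -> legal
(6,4): flips 2 -> legal
(6,6): no bracket -> illegal
(7,4): flips 1 -> legal
(7,5): no bracket -> illegal
(7,6): flips 2 -> legal
B mobility = 10
-- W to move --
(2,1): flips 2 -> legal
(2,2): flips 2 -> legal
(2,3): no bracket -> illegal
(2,4): flips 2 -> legal
(2,5): no bracket -> illegal
(3,1): no bracket -> illegal
(3,5): no bracket -> illegal
(3,6): flips 1 -> legal
(4,1): no bracket -> illegal
(4,6): flips 1 -> legal
(4,7): flips 1 -> legal
(5,2): flips 1 -> legal
(5,5): no bracket -> illegal
(5,7): no bracket -> illegal
(6,2): flips 1 -> legal
(6,3): no bracket -> illegal
(6,4): flips 1 -> legal
(6,6): no bracket -> illegal
(6,7): no bracket -> illegal
W mobility = 9

Answer: B=10 W=9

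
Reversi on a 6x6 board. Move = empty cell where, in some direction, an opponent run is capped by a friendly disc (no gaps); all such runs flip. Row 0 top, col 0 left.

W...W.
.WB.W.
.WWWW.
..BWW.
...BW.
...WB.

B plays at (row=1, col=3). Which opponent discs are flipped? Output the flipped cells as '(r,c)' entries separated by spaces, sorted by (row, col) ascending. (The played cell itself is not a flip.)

Dir NW: first cell '.' (not opp) -> no flip
Dir N: first cell '.' (not opp) -> no flip
Dir NE: opp run (0,4), next=edge -> no flip
Dir W: first cell 'B' (not opp) -> no flip
Dir E: opp run (1,4), next='.' -> no flip
Dir SW: opp run (2,2), next='.' -> no flip
Dir S: opp run (2,3) (3,3) capped by B -> flip
Dir SE: opp run (2,4), next='.' -> no flip

Answer: (2,3) (3,3)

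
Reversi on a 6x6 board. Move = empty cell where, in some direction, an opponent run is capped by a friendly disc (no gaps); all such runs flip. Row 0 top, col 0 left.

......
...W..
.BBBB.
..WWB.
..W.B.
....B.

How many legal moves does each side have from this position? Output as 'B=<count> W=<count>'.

-- B to move --
(0,2): flips 1 -> legal
(0,3): flips 1 -> legal
(0,4): flips 1 -> legal
(1,2): no bracket -> illegal
(1,4): no bracket -> illegal
(3,1): flips 2 -> legal
(4,1): flips 1 -> legal
(4,3): flips 2 -> legal
(5,1): flips 2 -> legal
(5,2): flips 2 -> legal
(5,3): no bracket -> illegal
B mobility = 8
-- W to move --
(1,0): flips 1 -> legal
(1,1): flips 1 -> legal
(1,2): flips 1 -> legal
(1,4): flips 1 -> legal
(1,5): flips 1 -> legal
(2,0): no bracket -> illegal
(2,5): no bracket -> illegal
(3,0): no bracket -> illegal
(3,1): flips 1 -> legal
(3,5): flips 2 -> legal
(4,3): no bracket -> illegal
(4,5): no bracket -> illegal
(5,3): no bracket -> illegal
(5,5): flips 1 -> legal
W mobility = 8

Answer: B=8 W=8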